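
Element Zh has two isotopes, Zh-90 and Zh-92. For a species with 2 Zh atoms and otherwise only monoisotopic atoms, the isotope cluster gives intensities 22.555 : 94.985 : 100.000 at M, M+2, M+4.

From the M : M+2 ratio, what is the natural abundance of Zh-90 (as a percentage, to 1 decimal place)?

32.2%

Write p for the Zh-90 fraction. I(M+2)/I(M) = [C(2,1)·p^1·(1−p)] / p^2 = 2·(1−p)/p = 94.985/22.555 = 4.2113
(1−p)/p = 4.2113/2 = 2.1056  ⇒  p = 1/(1 + 2.1056) = 0.3220
Zh-90: 32.2%, Zh-92: 67.8%.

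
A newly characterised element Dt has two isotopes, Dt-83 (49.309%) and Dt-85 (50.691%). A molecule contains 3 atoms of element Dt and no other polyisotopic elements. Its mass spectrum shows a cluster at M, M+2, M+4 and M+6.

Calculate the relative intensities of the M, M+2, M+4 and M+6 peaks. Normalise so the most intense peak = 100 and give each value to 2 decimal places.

The 3 Dt atoms are independent, so intensities follow the terms of (0.49309 + 0.50691)^3.
P(M) = 0.49309^3 = 0.119889
P(M+2) = 3 × 0.49309^2 × 0.50691^1 = 0.369747
P(M+4) = 3 × 0.49309^1 × 0.50691^2 = 0.380110
P(M+6) = 0.50691^3 = 0.130254
The M+4 peak is largest (0.380110); scaling to 100 gives 31.54 : 97.27 : 100.00 : 34.27.

31.54 : 97.27 : 100.00 : 34.27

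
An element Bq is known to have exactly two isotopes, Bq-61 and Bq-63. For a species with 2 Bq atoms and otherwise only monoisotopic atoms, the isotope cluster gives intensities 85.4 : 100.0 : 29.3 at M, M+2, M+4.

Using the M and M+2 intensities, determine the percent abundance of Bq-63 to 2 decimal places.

Let p = fractional abundance of Bq-61. I(M+2)/I(M) = [C(2,1)·p^1·(1−p)] / p^2 = 2·(1−p)/p = 100.0/85.4 = 1.1710
(1−p)/p = 1.1710/2 = 0.5855  ⇒  p = 1/(1 + 0.5855) = 0.6307
Bq-61: 63.07%, Bq-63: 36.93%.

36.93%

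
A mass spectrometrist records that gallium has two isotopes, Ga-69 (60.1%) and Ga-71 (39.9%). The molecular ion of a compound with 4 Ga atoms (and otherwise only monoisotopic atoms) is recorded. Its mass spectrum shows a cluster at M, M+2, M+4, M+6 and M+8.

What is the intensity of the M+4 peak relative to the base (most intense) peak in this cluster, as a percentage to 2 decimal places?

99.58%

Term probabilities: M 0.1305, M+2 0.3465, M+4 0.3450, M+6 0.1527, M+8 0.0253. Base peak = M+2.
P(M+2) = C(4,1) × 0.601^3 × 0.399^1 = 4 × 0.2170818 × 0.3990 = 0.346463 (base)
P(M+4) = C(4,2) × 0.601^2 × 0.399^2 = 6 × 0.361201 × 0.159201 = 0.345021
Relative intensity = 0.345021 / 0.346463 × 100 = 99.58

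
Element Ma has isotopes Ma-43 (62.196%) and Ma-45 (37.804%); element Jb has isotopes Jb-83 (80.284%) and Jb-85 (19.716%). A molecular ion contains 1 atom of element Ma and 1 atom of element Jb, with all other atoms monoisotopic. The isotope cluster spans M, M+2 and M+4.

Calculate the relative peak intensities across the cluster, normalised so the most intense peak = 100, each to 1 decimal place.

Element Ma pattern (n=1): 0.62196 : 0.37804
Element Jb pattern (n=1): 0.80284 : 0.19716
Convolve the two distributions (both contribute in 2-u steps):
  M: 0.62196×0.80284 = 0.499334
  M+2: 0.62196×0.19716 + 0.37804×0.80284 = 0.426131
  M+4: 0.37804×0.19716 = 0.074534
Scale to base peak (0.499334) = 100: 100.0 : 85.3 : 14.9

100.0 : 85.3 : 14.9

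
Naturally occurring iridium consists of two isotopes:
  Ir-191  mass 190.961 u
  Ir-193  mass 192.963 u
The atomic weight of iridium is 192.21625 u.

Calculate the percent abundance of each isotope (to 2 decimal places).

Writing the weighted mean with unknown fraction x of Ir-191:
190.961·x + 192.963·(1 − x) = 192.21625
(190.961 − 192.963)·x = 192.21625 − 192.963
x = -0.74675 / -2.002 = 0.37300 → 37.30% Ir-191, 62.70% Ir-193.

Ir-191: 37.30%, Ir-193: 62.70%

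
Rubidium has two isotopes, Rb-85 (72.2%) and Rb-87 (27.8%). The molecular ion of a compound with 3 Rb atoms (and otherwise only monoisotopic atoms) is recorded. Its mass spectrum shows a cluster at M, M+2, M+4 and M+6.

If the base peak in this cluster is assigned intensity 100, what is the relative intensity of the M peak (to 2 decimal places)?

Term probabilities: M 0.3764, M+2 0.4348, M+4 0.1674, M+6 0.0215. Base peak = M+2.
P(M+2) = C(3,1) × 0.722^2 × 0.278^1 = 3 × 0.521284 × 0.2780 = 0.434751 (base)
P(M) = C(3,0) × 0.722^3 × 0.278^0 = 1 × 0.37636705 × 1.0000 = 0.376367
Relative intensity = 0.376367 / 0.434751 × 100 = 86.57

86.57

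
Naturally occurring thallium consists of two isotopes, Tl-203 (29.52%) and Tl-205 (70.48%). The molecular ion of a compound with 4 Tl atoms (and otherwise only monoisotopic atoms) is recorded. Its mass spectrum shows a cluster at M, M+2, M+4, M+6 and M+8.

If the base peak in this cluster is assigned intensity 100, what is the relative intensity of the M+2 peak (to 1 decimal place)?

17.5

Term probabilities: M 0.0076, M+2 0.0725, M+4 0.2597, M+6 0.4134, M+8 0.2468. Base peak = M+6.
P(M+6) = C(4,3) × 0.2952^1 × 0.7048^3 = 4 × 0.2952 × 0.35010449 = 0.413403 (base)
P(M+2) = C(4,1) × 0.2952^3 × 0.7048^1 = 4 × 0.02572463 × 0.7048 = 0.072523
Relative intensity = 0.072523 / 0.413403 × 100 = 17.5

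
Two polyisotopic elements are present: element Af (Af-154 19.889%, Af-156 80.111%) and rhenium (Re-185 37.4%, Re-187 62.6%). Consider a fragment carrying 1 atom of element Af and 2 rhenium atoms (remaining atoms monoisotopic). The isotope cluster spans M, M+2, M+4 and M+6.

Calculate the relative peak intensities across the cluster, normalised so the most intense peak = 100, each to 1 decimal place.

6.1 : 45.3 : 100.0 : 69.3

Element Af pattern (n=1): 0.19889 : 0.80111
Rhenium pattern (n=2): 0.139876 : 0.468248 : 0.391876
Convolve the two distributions (both contribute in 2-u steps):
  M: 0.19889×0.139876 = 0.027820
  M+2: 0.19889×0.468248 + 0.80111×0.139876 = 0.205186
  M+4: 0.19889×0.391876 + 0.80111×0.468248 = 0.453058
  M+6: 0.80111×0.391876 = 0.313936
Scale to base peak (0.453058) = 100: 6.1 : 45.3 : 100.0 : 69.3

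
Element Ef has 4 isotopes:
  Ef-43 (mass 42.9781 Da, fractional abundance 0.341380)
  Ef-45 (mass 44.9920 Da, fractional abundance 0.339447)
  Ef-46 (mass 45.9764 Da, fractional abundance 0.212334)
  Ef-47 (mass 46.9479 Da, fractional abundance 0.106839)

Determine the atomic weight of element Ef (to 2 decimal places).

44.72 Da

The abundance-weighted mean is 0.341380 × 42.9781 + 0.339447 × 44.9920 + 0.212334 × 45.9764 + 0.106839 × 46.9479
= 14.67186 + 15.27240 + 9.76235 + 5.01587 = 44.72248 Da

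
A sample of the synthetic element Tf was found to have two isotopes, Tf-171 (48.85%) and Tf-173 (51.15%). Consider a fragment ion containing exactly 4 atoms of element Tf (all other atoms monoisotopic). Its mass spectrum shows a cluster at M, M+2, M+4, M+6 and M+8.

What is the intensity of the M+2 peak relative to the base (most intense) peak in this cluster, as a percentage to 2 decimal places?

(0.4885 + 0.5115)^4 gives M 0.0569, M+2 0.2385, M+4 0.3746, M+6 0.2615, M+8 0.0685; the largest is M+4.
P(M+4) = C(4,2) × 0.4885^2 × 0.5115^2 = 6 × 0.23863225 × 0.26163225 = 0.374603 (base)
P(M+2) = C(4,1) × 0.4885^3 × 0.5115^1 = 4 × 0.11657185 × 0.5115 = 0.238506
Relative intensity = 0.238506 / 0.374603 × 100 = 63.67

63.67%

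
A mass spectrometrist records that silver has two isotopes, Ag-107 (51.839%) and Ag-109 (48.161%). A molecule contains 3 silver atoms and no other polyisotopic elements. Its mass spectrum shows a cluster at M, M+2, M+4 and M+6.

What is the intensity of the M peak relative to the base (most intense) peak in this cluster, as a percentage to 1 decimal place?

Binomial terms of (0.51839 + 0.48161)^3: M 0.1393, M+2 0.3883, M+4 0.3607, M+6 0.1117 → M+2 is the base peak.
P(M+2) = C(3,1) × 0.51839^2 × 0.48161^1 = 3 × 0.26872819 × 0.48161 = 0.388267 (base)
P(M) = C(3,0) × 0.51839^3 × 0.48161^0 = 1 × 0.13930601 × 1.0000 = 0.139306
Relative intensity = 0.139306 / 0.388267 × 100 = 35.9

35.9%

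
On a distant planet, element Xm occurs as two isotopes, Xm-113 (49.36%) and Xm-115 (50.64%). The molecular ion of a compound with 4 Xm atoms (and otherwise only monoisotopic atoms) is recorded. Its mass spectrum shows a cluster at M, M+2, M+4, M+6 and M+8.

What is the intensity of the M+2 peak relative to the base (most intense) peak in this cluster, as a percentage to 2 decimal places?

64.98%

Binomial terms of (0.4936 + 0.5064)^4: M 0.0594, M+2 0.2436, M+4 0.3749, M+6 0.2564, M+8 0.0658 → M+4 is the base peak.
P(M+4) = C(4,2) × 0.4936^2 × 0.5064^2 = 6 × 0.24364096 × 0.25644096 = 0.374877 (base)
P(M+2) = C(4,1) × 0.4936^3 × 0.5064^1 = 4 × 0.12026118 × 0.5064 = 0.243601
Relative intensity = 0.243601 / 0.374877 × 100 = 64.98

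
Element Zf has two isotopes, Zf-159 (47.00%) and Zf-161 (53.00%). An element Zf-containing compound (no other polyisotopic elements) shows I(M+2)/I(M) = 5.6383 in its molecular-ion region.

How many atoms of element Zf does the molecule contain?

5

The M+2/M ratio from n Zf atoms is n · q/p = n · 0.5300/0.4700.
n = 5.6383 × 0.4700/0.5300 = 5.00 ≈ 5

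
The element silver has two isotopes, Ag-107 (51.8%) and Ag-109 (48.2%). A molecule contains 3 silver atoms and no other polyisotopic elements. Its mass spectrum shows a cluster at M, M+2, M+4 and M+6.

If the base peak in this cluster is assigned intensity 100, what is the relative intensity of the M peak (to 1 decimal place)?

Term probabilities: M 0.1390, M+2 0.3880, M+4 0.3610, M+6 0.1120. Base peak = M+2.
P(M+2) = C(3,1) × 0.518^2 × 0.482^1 = 3 × 0.268324 × 0.4820 = 0.387997 (base)
P(M) = C(3,0) × 0.518^3 × 0.482^0 = 1 × 0.13899183 × 1.0000 = 0.138992
Relative intensity = 0.138992 / 0.387997 × 100 = 35.8

35.8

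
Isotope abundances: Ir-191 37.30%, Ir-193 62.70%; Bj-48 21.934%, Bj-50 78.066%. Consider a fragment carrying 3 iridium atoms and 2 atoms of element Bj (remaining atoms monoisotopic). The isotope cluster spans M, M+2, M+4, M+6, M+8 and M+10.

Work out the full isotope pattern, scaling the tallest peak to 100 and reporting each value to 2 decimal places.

0.71 : 8.61 : 40.40 : 91.35 : 100.00 : 42.61

Iridium pattern (n=3): 0.05189512 : 0.26170165 : 0.43991135 : 0.24649188
Element Bj pattern (n=2): 0.04811004 : 0.34245993 : 0.60943004
Convolve the two distributions (both contribute in 2-u steps):
  M: 0.05189512×0.04811004 = 0.002497
  M+2: 0.05189512×0.34245993 + 0.26170165×0.04811004 = 0.030362
  M+4: 0.05189512×0.60943004 + 0.26170165×0.34245993 + 0.43991135×0.04811004 = 0.142413
  M+6: 0.26170165×0.60943004 + 0.43991135×0.34245993 + 0.24649188×0.04811004 = 0.322000
  M+8: 0.43991135×0.60943004 + 0.24649188×0.34245993 = 0.352509
  M+10: 0.24649188×0.60943004 = 0.150220
Scale to base peak (0.352509) = 100: 0.71 : 8.61 : 40.40 : 91.35 : 100.00 : 42.61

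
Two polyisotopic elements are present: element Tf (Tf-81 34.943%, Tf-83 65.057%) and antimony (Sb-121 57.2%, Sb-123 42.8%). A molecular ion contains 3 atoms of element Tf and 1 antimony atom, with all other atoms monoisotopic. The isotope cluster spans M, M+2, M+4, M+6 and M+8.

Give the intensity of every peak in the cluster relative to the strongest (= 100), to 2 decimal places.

Element Tf pattern (n=3): 0.04266587 : 0.23830638 : 0.44367965 : 0.27534811
Antimony pattern (n=1): 0.5720 : 0.4280
Convolve the two distributions (both contribute in 2-u steps):
  M: 0.04266587×0.5720 = 0.024405
  M+2: 0.04266587×0.4280 + 0.23830638×0.5720 = 0.154572
  M+4: 0.23830638×0.4280 + 0.44367965×0.5720 = 0.355780
  M+6: 0.44367965×0.4280 + 0.27534811×0.5720 = 0.347394
  M+8: 0.27534811×0.4280 = 0.117849
Scale to base peak (0.355780) = 100: 6.86 : 43.45 : 100.00 : 97.64 : 33.12

6.86 : 43.45 : 100.00 : 97.64 : 33.12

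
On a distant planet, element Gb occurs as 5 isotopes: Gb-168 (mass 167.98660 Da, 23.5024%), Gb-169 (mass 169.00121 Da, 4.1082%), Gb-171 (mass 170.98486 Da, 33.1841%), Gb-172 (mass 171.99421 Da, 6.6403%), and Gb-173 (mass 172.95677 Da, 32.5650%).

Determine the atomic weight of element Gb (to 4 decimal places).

Average mass = Σ (abundance × isotope mass) = 0.235024 × 167.98660 + 0.041082 × 169.00121 + 0.331841 × 170.98486 + 0.066403 × 171.99421 + 0.325650 × 172.95677
= 39.480883 + 6.942908 + 56.739787 + 11.420932 + 56.323372 = 170.907882 Da

170.9079 Da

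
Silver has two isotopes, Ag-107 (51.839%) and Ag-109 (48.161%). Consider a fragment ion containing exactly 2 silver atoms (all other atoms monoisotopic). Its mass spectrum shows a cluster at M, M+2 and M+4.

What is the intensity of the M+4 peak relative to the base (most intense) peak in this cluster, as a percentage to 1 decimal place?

Term probabilities: M 0.2687, M+2 0.4993, M+4 0.2319. Base peak = M+2.
P(M+2) = C(2,1) × 0.51839^1 × 0.48161^1 = 2 × 0.51839 × 0.48161 = 0.499324 (base)
P(M+4) = C(2,2) × 0.51839^0 × 0.48161^2 = 1 × 1.0000 × 0.23194819 = 0.231948
Relative intensity = 0.231948 / 0.499324 × 100 = 46.5

46.5%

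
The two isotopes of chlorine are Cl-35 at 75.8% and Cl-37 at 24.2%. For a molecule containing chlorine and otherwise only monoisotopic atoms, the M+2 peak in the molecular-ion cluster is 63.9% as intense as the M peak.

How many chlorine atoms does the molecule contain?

2

The M+2/M ratio from n Cl atoms is n · q/p = n · 0.242/0.758.
n = 0.639 × 0.758/0.242 = 2.00 ≈ 2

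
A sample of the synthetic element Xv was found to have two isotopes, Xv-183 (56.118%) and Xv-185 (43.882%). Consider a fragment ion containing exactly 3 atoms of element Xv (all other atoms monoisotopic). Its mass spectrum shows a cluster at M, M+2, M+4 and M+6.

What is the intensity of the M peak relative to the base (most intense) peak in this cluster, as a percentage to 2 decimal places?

42.63%

(0.56118 + 0.43882)^3 gives M 0.1767, M+2 0.4146, M+4 0.3242, M+6 0.0845; the largest is M+2.
P(M+2) = C(3,1) × 0.56118^2 × 0.43882^1 = 3 × 0.31492299 × 0.43882 = 0.414584 (base)
P(M) = C(3,0) × 0.56118^3 × 0.43882^0 = 1 × 0.17672848 × 1.0000 = 0.176728
Relative intensity = 0.176728 / 0.414584 × 100 = 42.63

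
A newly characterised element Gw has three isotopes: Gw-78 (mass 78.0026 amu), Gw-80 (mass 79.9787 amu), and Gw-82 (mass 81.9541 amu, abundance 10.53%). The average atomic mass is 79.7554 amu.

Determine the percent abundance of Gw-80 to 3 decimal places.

Let x and y be the fractions of Gw-78 and Gw-80. Then x + y = 1 − 0.1053 = 0.8947 and 78.0026x + 79.9787y = 79.7554 − 0.1053×81.9541 = 71.12563327.
Substituting: 78.0026x + 79.9787(0.8947 − x) = 71.12563327
(78.0026 − 79.9787)x = -0.43130962  ⇒  x = 0.21826, y = 0.67644
Gw-78: 21.826%, Gw-80: 67.644%.

67.644%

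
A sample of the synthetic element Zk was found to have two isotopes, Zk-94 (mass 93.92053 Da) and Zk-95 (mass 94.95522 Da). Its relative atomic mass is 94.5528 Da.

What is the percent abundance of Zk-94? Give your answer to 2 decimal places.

With x = fraction of Zk-94 (so Zk-95 is 1 − x):
93.92053·x + 94.95522·(1 − x) = 94.5528
(93.92053 − 94.95522)·x = 94.5528 − 94.95522
x = -0.40242 / -1.03469 = 0.38893 → 38.89% Zk-94, 61.11% Zk-95.

38.89%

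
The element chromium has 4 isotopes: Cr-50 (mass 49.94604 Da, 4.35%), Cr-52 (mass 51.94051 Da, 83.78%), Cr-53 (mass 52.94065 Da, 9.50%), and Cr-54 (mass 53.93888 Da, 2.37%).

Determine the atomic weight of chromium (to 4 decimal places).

51.9961 Da

Ar = Σ fᵢ·mᵢ = 0.0435 × 49.94604 + 0.8378 × 51.94051 + 0.0950 × 52.94065 + 0.0237 × 53.93888
= 2.172653 + 43.515759 + 5.029362 + 1.278351 = 51.996125 Da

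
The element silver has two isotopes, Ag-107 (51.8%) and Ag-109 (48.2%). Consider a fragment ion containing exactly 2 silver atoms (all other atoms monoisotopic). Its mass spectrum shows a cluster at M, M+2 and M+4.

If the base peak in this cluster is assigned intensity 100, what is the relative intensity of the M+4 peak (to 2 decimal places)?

Binomial terms of (0.518 + 0.482)^2: M 0.2683, M+2 0.4994, M+4 0.2323 → M+2 is the base peak.
P(M+2) = C(2,1) × 0.518^1 × 0.482^1 = 2 × 0.5180 × 0.4820 = 0.499352 (base)
P(M+4) = C(2,2) × 0.518^0 × 0.482^2 = 1 × 1.0000 × 0.232324 = 0.232324
Relative intensity = 0.232324 / 0.499352 × 100 = 46.53

46.53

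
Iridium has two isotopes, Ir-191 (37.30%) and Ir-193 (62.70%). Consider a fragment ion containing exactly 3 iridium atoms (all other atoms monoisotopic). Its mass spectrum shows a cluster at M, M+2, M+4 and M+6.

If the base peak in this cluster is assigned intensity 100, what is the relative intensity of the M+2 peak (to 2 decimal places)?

Term probabilities: M 0.0519, M+2 0.2617, M+4 0.4399, M+6 0.2465. Base peak = M+4.
P(M+4) = C(3,2) × 0.3730^1 × 0.6270^2 = 3 × 0.3730 × 0.393129 = 0.439911 (base)
P(M+2) = C(3,1) × 0.3730^2 × 0.6270^1 = 3 × 0.139129 × 0.6270 = 0.261702
Relative intensity = 0.261702 / 0.439911 × 100 = 59.49

59.49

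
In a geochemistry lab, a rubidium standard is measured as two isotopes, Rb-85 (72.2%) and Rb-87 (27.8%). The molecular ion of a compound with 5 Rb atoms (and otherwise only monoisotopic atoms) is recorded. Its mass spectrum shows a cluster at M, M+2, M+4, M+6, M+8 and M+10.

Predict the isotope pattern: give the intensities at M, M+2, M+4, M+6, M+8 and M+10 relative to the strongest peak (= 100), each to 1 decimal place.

Each Rb atom is independently Rb-85 (p = 0.722) or Rb-87 (q = 0.278); the cluster is the binomial expansion (p + q)^5.
P(M) = 0.722^5 = 0.196194
P(M+2) = 5 × 0.722^4 × 0.278^1 = 0.377714
P(M+4) = 10 × 0.722^3 × 0.278^2 = 0.290872
P(M+6) = 10 × 0.722^2 × 0.278^3 = 0.111998
P(M+8) = 5 × 0.722^1 × 0.278^4 = 0.021562
P(M+10) = 0.278^5 = 0.001660
The M+2 peak is largest (0.377714); scaling to 100 gives 51.9 : 100.0 : 77.0 : 29.7 : 5.7 : 0.4.

51.9 : 100.0 : 77.0 : 29.7 : 5.7 : 0.4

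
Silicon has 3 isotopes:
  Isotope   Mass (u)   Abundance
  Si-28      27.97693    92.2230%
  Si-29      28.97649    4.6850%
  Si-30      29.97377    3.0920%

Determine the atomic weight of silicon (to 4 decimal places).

Ar = Σ fᵢ·mᵢ = 0.922230 × 27.97693 + 0.046850 × 28.97649 + 0.030920 × 29.97377
= 25.801164 + 1.357549 + 0.926789 = 28.085502 u

28.0855 u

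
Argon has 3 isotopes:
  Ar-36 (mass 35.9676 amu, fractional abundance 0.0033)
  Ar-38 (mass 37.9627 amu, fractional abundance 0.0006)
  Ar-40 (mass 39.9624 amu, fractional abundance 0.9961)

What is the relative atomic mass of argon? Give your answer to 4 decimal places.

39.9480 amu

Weight each isotope mass by its fractional abundance: 0.0033 × 35.9676 + 0.0006 × 37.9627 + 0.9961 × 39.9624
= 0.11869 + 0.02278 + 39.80655 = 39.94802 amu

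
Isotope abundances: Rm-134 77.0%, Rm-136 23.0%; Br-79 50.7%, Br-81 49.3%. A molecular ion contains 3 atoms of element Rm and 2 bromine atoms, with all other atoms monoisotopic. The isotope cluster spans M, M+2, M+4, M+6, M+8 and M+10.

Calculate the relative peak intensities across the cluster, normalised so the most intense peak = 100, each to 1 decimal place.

33.8 : 96.1 : 100.0 : 47.2 : 10.3 : 0.9

Element Rm pattern (n=3): 0.456533 : 0.409101 : 0.122199 : 0.012167
Bromine pattern (n=2): 0.257049 : 0.499902 : 0.243049
Convolve the two distributions (both contribute in 2-u steps):
  M: 0.456533×0.257049 = 0.117351
  M+2: 0.456533×0.499902 + 0.409101×0.257049 = 0.333381
  M+4: 0.456533×0.243049 + 0.409101×0.499902 + 0.122199×0.257049 = 0.346881
  M+6: 0.409101×0.243049 + 0.122199×0.499902 + 0.012167×0.257049 = 0.163647
  M+8: 0.122199×0.243049 + 0.012167×0.499902 = 0.035783
  M+10: 0.012167×0.243049 = 0.002957
Scale to base peak (0.346881) = 100: 33.8 : 96.1 : 100.0 : 47.2 : 10.3 : 0.9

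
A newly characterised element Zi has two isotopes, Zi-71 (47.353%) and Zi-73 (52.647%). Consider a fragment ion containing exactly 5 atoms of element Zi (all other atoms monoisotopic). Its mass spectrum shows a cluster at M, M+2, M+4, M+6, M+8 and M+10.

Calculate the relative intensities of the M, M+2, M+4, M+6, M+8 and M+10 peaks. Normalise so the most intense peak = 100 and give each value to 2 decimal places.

Each Zi atom is independently Zi-71 (p = 0.47353) or Zi-73 (q = 0.52647); the cluster is the binomial expansion (p + q)^5.
P(M) = 0.47353^5 = 0.023809
P(M+2) = 5 × 0.47353^4 × 0.52647^1 = 0.132353
P(M+4) = 10 × 0.47353^3 × 0.52647^2 = 0.294300
P(M+6) = 10 × 0.47353^2 × 0.52647^3 = 0.327202
P(M+8) = 5 × 0.47353^1 × 0.52647^4 = 0.181891
P(M+10) = 0.52647^5 = 0.040445
The M+6 peak is largest (0.327202); scaling to 100 gives 7.28 : 40.45 : 89.94 : 100.00 : 55.59 : 12.36.

7.28 : 40.45 : 89.94 : 100.00 : 55.59 : 12.36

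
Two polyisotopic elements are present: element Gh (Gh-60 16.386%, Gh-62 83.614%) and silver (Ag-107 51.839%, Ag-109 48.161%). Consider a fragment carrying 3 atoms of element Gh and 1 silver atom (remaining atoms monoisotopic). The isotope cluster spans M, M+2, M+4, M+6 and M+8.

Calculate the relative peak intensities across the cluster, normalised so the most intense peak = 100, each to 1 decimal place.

Element Gh pattern (n=3): 0.00439966 : 0.06735133 : 0.34367837 : 0.58457064
Silver pattern (n=1): 0.51839 : 0.48161
Convolve the two distributions (both contribute in 2-u steps):
  M: 0.00439966×0.51839 = 0.002281
  M+2: 0.00439966×0.48161 + 0.06735133×0.51839 = 0.037033
  M+4: 0.06735133×0.48161 + 0.34367837×0.51839 = 0.210597
  M+6: 0.34367837×0.48161 + 0.58457064×0.51839 = 0.468555
  M+8: 0.58457064×0.48161 = 0.281535
Scale to base peak (0.468555) = 100: 0.5 : 7.9 : 44.9 : 100.0 : 60.1

0.5 : 7.9 : 44.9 : 100.0 : 60.1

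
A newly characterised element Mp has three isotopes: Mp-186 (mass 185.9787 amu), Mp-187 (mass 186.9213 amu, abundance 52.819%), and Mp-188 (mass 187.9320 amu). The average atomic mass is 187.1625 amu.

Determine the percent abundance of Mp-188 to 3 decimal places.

35.116%

The remaining 47.181% is split between Mp-186 (fraction x) and Mp-188 (fraction 0.47181 − x).
Substituting: 185.9787x + 187.9320(0.47181 − x) = 88.432538553
(185.9787 − 187.9320)x = -0.235658367  ⇒  x = 0.12065, y = 0.35116
Mp-186: 12.065%, Mp-188: 35.116%.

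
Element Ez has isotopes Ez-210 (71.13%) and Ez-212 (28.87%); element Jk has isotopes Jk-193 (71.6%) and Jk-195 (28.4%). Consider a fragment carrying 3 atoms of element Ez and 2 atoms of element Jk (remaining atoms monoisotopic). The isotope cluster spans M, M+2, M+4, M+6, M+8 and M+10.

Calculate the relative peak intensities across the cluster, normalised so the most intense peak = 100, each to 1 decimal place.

Element Ez pattern (n=3): 0.35988059 : 0.43820129 : 0.17785564 : 0.02406248
Element Jk pattern (n=2): 0.512656 : 0.406688 : 0.080656
Convolve the two distributions (both contribute in 2-u steps):
  M: 0.35988059×0.512656 = 0.184495
  M+2: 0.35988059×0.406688 + 0.43820129×0.512656 = 0.371006
  M+4: 0.35988059×0.080656 + 0.43820129×0.406688 + 0.17785564×0.512656 = 0.298416
  M+6: 0.43820129×0.080656 + 0.17785564×0.406688 + 0.02406248×0.512656 = 0.120011
  M+8: 0.17785564×0.080656 + 0.02406248×0.406688 = 0.024131
  M+10: 0.02406248×0.080656 = 0.001941
Scale to base peak (0.371006) = 100: 49.7 : 100.0 : 80.4 : 32.3 : 6.5 : 0.5

49.7 : 100.0 : 80.4 : 32.3 : 6.5 : 0.5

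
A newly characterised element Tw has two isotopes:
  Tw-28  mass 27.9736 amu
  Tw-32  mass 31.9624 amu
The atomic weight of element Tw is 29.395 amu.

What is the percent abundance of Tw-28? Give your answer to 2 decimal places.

Writing the weighted mean with unknown fraction x of Tw-28:
27.9736·x + 31.9624·(1 − x) = 29.395
(27.9736 − 31.9624)·x = 29.395 − 31.9624
x = -2.5674 / -3.9888 = 0.64365 → 64.37% Tw-28, 35.63% Tw-32.

64.37%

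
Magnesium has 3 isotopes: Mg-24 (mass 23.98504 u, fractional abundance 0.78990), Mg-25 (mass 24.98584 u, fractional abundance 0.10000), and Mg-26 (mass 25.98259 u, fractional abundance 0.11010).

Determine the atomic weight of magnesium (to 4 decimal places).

Ar = Σ fᵢ·mᵢ = 0.78990 × 23.98504 + 0.10000 × 24.98584 + 0.11010 × 25.98259
= 18.945783 + 2.498584 + 2.860683 = 24.305050 u

24.3051 u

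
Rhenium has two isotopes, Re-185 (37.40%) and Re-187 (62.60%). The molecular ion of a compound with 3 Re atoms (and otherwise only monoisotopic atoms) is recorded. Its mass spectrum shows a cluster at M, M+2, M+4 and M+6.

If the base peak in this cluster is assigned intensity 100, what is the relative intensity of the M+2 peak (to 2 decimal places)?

59.74

(0.3740 + 0.6260)^3 gives M 0.0523, M+2 0.2627, M+4 0.4397, M+6 0.2453; the largest is M+4.
P(M+4) = C(3,2) × 0.3740^1 × 0.6260^2 = 3 × 0.3740 × 0.391876 = 0.439685 (base)
P(M+2) = C(3,1) × 0.3740^2 × 0.6260^1 = 3 × 0.139876 × 0.6260 = 0.262687
Relative intensity = 0.262687 / 0.439685 × 100 = 59.74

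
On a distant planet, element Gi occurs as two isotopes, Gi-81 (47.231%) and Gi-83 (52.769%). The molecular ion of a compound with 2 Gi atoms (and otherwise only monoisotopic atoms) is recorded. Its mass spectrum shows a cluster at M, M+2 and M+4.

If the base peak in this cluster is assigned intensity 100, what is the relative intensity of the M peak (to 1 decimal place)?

(0.47231 + 0.52769)^2 gives M 0.2231, M+2 0.4985, M+4 0.2785; the largest is M+2.
P(M+2) = C(2,1) × 0.47231^1 × 0.52769^1 = 2 × 0.47231 × 0.52769 = 0.498467 (base)
P(M) = C(2,0) × 0.47231^2 × 0.52769^0 = 1 × 0.22307674 × 1.0000 = 0.223077
Relative intensity = 0.223077 / 0.498467 × 100 = 44.8

44.8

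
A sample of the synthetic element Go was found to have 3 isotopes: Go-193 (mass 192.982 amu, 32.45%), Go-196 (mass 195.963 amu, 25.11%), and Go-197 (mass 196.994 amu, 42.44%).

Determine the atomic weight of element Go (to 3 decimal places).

195.433 amu

Weight each isotope mass by its fractional abundance: 0.3245 × 192.982 + 0.2511 × 195.963 + 0.4244 × 196.994
= 62.6227 + 49.2063 + 83.6043 = 195.4333 amu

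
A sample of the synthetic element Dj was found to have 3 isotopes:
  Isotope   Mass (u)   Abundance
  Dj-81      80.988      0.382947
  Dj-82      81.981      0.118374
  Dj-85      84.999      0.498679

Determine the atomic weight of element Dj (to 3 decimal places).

The abundance-weighted mean is 0.382947 × 80.988 + 0.118374 × 81.981 + 0.498679 × 84.999
= 31.0141 + 9.7044 + 42.3872 = 83.1057 u

83.106 u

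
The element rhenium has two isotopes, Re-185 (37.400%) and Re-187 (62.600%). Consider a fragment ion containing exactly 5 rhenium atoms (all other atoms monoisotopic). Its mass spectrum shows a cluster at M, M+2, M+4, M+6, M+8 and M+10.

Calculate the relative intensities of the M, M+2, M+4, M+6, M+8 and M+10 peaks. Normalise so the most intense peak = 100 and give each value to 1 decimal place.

2.1 : 17.8 : 59.7 : 100.0 : 83.7 : 28.0

Expanding (0.37400 + 0.62600)^5:
P(M) = 0.37400^5 = 0.007317
P(M+2) = 5 × 0.37400^4 × 0.62600^1 = 0.061239
P(M+4) = 10 × 0.37400^3 × 0.62600^2 = 0.205005
P(M+6) = 10 × 0.37400^2 × 0.62600^3 = 0.343136
P(M+8) = 5 × 0.37400^1 × 0.62600^4 = 0.287170
P(M+10) = 0.62600^5 = 0.096133
The M+6 peak is largest (0.343136); scaling to 100 gives 2.1 : 17.8 : 59.7 : 100.0 : 83.7 : 28.0.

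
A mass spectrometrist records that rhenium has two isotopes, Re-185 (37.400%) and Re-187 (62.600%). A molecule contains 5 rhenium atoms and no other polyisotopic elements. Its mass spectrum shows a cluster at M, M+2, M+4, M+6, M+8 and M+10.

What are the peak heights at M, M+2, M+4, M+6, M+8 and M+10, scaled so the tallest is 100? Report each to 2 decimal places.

The 5 Re atoms are independent, so intensities follow the terms of (0.37400 + 0.62600)^5.
P(M) = 0.37400^5 = 0.007317
P(M+2) = 5 × 0.37400^4 × 0.62600^1 = 0.061239
P(M+4) = 10 × 0.37400^3 × 0.62600^2 = 0.205005
P(M+6) = 10 × 0.37400^2 × 0.62600^3 = 0.343136
P(M+8) = 5 × 0.37400^1 × 0.62600^4 = 0.287170
P(M+10) = 0.62600^5 = 0.096133
The M+6 peak is largest (0.343136); scaling to 100 gives 2.13 : 17.85 : 59.74 : 100.00 : 83.69 : 28.02.

2.13 : 17.85 : 59.74 : 100.00 : 83.69 : 28.02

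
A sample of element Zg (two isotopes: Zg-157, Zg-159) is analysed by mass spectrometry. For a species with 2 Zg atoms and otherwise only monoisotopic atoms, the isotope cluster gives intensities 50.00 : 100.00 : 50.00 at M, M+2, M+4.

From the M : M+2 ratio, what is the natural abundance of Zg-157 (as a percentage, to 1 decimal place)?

50.0%

Write p for the Zg-157 fraction. I(M+2)/I(M) = [C(2,1)·p^1·(1−p)] / p^2 = 2·(1−p)/p = 100.00/50.00 = 2.0000
(1−p)/p = 2.0000/2 = 1.0000  ⇒  p = 1/(1 + 1.0000) = 0.5000
Zg-157: 50.0%, Zg-159: 50.0%.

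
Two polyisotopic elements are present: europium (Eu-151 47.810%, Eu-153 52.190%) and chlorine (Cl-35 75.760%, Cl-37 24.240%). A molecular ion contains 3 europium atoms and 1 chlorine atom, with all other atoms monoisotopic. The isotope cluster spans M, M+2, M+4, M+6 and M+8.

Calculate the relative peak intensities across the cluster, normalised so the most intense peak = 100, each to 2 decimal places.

21.63 : 77.76 : 100.00 : 52.88 : 9.00

Europium pattern (n=3): 0.10928391 : 0.3578871 : 0.39067407 : 0.14215492
Chlorine pattern (n=1): 0.7576 : 0.2424
Convolve the two distributions (both contribute in 2-u steps):
  M: 0.10928391×0.7576 = 0.082793
  M+2: 0.10928391×0.2424 + 0.3578871×0.7576 = 0.297626
  M+4: 0.3578871×0.2424 + 0.39067407×0.7576 = 0.382727
  M+6: 0.39067407×0.2424 + 0.14215492×0.7576 = 0.202396
  M+8: 0.14215492×0.2424 = 0.034458
Scale to base peak (0.382727) = 100: 21.63 : 77.76 : 100.00 : 52.88 : 9.00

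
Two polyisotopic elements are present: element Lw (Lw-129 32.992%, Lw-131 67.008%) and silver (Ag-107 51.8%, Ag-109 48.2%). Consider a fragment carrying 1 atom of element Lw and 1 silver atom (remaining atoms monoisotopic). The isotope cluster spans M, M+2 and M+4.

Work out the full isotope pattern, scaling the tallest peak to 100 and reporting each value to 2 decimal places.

33.77 : 100.00 : 63.81

Element Lw pattern (n=1): 0.32992 : 0.67008
Silver pattern (n=1): 0.5180 : 0.4820
Convolve the two distributions (both contribute in 2-u steps):
  M: 0.32992×0.5180 = 0.170899
  M+2: 0.32992×0.4820 + 0.67008×0.5180 = 0.506123
  M+4: 0.67008×0.4820 = 0.322979
Scale to base peak (0.506123) = 100: 33.77 : 100.00 : 63.81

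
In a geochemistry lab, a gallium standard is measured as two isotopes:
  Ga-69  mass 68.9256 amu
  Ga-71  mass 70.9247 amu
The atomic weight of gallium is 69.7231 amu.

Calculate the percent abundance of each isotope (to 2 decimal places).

Ga-69: 60.11%, Ga-71: 39.89%

Writing the weighted mean with unknown fraction x of Ga-69:
68.9256·x + 70.9247·(1 − x) = 69.7231
(68.9256 − 70.9247)·x = 69.7231 − 70.9247
x = -1.2016 / -1.9991 = 0.60107 → 60.11% Ga-69, 39.89% Ga-71.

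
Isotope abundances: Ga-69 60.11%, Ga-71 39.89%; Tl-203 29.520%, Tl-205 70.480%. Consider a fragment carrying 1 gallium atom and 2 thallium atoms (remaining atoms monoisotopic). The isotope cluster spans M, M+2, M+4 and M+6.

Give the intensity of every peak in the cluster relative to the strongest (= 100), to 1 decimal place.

11.3 : 61.3 : 100.0 : 42.7

Gallium pattern (n=1): 0.6011 : 0.3989
Thallium pattern (n=2): 0.08714304 : 0.41611392 : 0.49674304
Convolve the two distributions (both contribute in 2-u steps):
  M: 0.6011×0.08714304 = 0.052382
  M+2: 0.6011×0.41611392 + 0.3989×0.08714304 = 0.284887
  M+4: 0.6011×0.49674304 + 0.3989×0.41611392 = 0.464580
  M+6: 0.3989×0.49674304 = 0.198151
Scale to base peak (0.464580) = 100: 11.3 : 61.3 : 100.0 : 42.7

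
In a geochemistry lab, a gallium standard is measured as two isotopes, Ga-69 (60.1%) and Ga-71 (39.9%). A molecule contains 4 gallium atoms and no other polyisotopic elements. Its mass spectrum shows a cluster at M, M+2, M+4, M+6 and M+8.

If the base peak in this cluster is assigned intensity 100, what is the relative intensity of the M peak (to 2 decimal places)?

Binomial terms of (0.601 + 0.399)^4: M 0.1305, M+2 0.3465, M+4 0.3450, M+6 0.1527, M+8 0.0253 → M+2 is the base peak.
P(M+2) = C(4,1) × 0.601^3 × 0.399^1 = 4 × 0.2170818 × 0.3990 = 0.346463 (base)
P(M) = C(4,0) × 0.601^4 × 0.399^0 = 1 × 0.13046616 × 1.0000 = 0.130466
Relative intensity = 0.130466 / 0.346463 × 100 = 37.66

37.66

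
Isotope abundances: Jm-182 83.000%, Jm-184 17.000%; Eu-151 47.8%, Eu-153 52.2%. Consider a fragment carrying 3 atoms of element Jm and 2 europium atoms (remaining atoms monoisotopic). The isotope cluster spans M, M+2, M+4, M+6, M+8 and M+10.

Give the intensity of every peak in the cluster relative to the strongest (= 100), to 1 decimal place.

Element Jm pattern (n=3): 0.571787 : 0.351339 : 0.071961 : 0.004913
Europium pattern (n=2): 0.228484 : 0.499032 : 0.272484
Convolve the two distributions (both contribute in 2-u steps):
  M: 0.571787×0.228484 = 0.130644
  M+2: 0.571787×0.499032 + 0.351339×0.228484 = 0.365615
  M+4: 0.571787×0.272484 + 0.351339×0.499032 + 0.071961×0.228484 = 0.347574
  M+6: 0.351339×0.272484 + 0.071961×0.499032 + 0.004913×0.228484 = 0.132768
  M+8: 0.071961×0.272484 + 0.004913×0.499032 = 0.022060
  M+10: 0.004913×0.272484 = 0.001339
Scale to base peak (0.365615) = 100: 35.7 : 100.0 : 95.1 : 36.3 : 6.0 : 0.4

35.7 : 100.0 : 95.1 : 36.3 : 6.0 : 0.4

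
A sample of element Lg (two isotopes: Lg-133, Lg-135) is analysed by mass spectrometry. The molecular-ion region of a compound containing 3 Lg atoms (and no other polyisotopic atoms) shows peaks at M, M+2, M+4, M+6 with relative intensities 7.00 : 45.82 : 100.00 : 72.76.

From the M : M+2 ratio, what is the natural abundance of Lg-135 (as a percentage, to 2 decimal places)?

68.57%

Write p for the Lg-133 fraction. I(M+2)/I(M) = [C(3,1)·p^2·(1−p)] / p^3 = 3·(1−p)/p = 45.82/7.00 = 6.5457
(1−p)/p = 6.5457/3 = 2.1819  ⇒  p = 1/(1 + 2.1819) = 0.3143
Lg-133: 31.43%, Lg-135: 68.57%.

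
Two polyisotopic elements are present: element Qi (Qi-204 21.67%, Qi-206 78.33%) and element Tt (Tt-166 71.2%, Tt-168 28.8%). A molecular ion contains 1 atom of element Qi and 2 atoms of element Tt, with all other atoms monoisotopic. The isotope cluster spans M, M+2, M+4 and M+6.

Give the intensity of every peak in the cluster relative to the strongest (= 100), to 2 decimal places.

Element Qi pattern (n=1): 0.2167 : 0.7833
Element Tt pattern (n=2): 0.506944 : 0.410112 : 0.082944
Convolve the two distributions (both contribute in 2-u steps):
  M: 0.2167×0.506944 = 0.109855
  M+2: 0.2167×0.410112 + 0.7833×0.506944 = 0.485961
  M+4: 0.2167×0.082944 + 0.7833×0.410112 = 0.339215
  M+6: 0.7833×0.082944 = 0.064970
Scale to base peak (0.485961) = 100: 22.61 : 100.00 : 69.80 : 13.37

22.61 : 100.00 : 69.80 : 13.37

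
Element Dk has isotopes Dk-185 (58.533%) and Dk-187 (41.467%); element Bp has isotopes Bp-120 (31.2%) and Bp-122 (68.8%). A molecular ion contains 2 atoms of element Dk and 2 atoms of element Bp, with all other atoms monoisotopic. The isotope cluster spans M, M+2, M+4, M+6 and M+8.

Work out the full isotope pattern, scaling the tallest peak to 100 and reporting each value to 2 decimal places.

Element Dk pattern (n=2): 0.34261121 : 0.48543758 : 0.17195121
Element Bp pattern (n=2): 0.097344 : 0.429312 : 0.473344
Convolve the two distributions (both contribute in 2-u steps):
  M: 0.34261121×0.097344 = 0.033351
  M+2: 0.34261121×0.429312 + 0.48543758×0.097344 = 0.194342
  M+4: 0.34261121×0.473344 + 0.48543758×0.429312 + 0.17195121×0.097344 = 0.387316
  M+6: 0.48543758×0.473344 + 0.17195121×0.429312 = 0.303600
  M+8: 0.17195121×0.473344 = 0.081392
Scale to base peak (0.387316) = 100: 8.61 : 50.18 : 100.00 : 78.39 : 21.01

8.61 : 50.18 : 100.00 : 78.39 : 21.01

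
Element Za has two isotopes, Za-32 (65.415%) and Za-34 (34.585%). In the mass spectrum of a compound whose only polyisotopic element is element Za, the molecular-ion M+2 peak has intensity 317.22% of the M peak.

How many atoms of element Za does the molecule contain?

6

For n independent Za atoms, I(M+2)/I(M) = n · (abundance Za-34) / (abundance Za-32) = n · 0.34585/0.65415.
n = 3.1722 × 0.65415/0.34585 = 6.00 ≈ 6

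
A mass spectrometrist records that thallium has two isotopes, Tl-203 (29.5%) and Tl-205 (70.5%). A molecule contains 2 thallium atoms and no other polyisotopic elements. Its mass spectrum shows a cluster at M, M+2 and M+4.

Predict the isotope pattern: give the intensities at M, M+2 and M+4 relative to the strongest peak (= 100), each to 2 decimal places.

17.51 : 83.69 : 100.00

Expanding (0.295 + 0.705)^2:
P(M) = 0.295^2 = 0.087025
P(M+2) = 2 × 0.295^1 × 0.705^1 = 0.415950
P(M+4) = 0.705^2 = 0.497025
The M+4 peak is largest (0.497025); scaling to 100 gives 17.51 : 83.69 : 100.00.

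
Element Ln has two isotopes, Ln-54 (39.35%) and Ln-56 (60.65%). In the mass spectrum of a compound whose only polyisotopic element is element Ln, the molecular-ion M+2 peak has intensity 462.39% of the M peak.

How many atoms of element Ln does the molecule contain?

3

For n independent Ln atoms, I(M+2)/I(M) = n · (abundance Ln-56) / (abundance Ln-54) = n · 0.6065/0.3935.
n = 4.6239 × 0.3935/0.6065 = 3.00 ≈ 3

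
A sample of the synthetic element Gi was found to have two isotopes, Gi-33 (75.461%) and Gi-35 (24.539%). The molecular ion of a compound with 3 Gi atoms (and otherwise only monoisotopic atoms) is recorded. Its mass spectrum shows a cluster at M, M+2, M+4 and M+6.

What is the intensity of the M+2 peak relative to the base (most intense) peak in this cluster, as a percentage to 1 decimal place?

97.6%

(0.75461 + 0.24539)^3 gives M 0.4297, M+2 0.4192, M+4 0.1363, M+6 0.0148; the largest is M.
P(M) = C(3,0) × 0.75461^3 × 0.24539^0 = 1 × 0.42970229 × 1.0000 = 0.429702 (base)
P(M+2) = C(3,1) × 0.75461^2 × 0.24539^1 = 3 × 0.56943625 × 0.24539 = 0.419202
Relative intensity = 0.419202 / 0.429702 × 100 = 97.6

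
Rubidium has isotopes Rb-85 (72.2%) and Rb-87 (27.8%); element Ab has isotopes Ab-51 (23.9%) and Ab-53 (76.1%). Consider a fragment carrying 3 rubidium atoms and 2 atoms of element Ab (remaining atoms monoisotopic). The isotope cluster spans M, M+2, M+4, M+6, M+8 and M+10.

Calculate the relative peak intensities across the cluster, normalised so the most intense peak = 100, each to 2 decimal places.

Rubidium pattern (n=3): 0.37636705 : 0.43475086 : 0.16739714 : 0.02148495
Element Ab pattern (n=2): 0.057121 : 0.363758 : 0.579121
Convolve the two distributions (both contribute in 2-u steps):
  M: 0.37636705×0.057121 = 0.021498
  M+2: 0.37636705×0.363758 + 0.43475086×0.057121 = 0.161740
  M+4: 0.37636705×0.579121 + 0.43475086×0.363758 + 0.16739714×0.057121 = 0.385668
  M+6: 0.43475086×0.579121 + 0.16739714×0.363758 + 0.02148495×0.057121 = 0.313893
  M+8: 0.16739714×0.579121 + 0.02148495×0.363758 = 0.104759
  M+10: 0.02148495×0.579121 = 0.012442
Scale to base peak (0.385668) = 100: 5.57 : 41.94 : 100.00 : 81.39 : 27.16 : 3.23

5.57 : 41.94 : 100.00 : 81.39 : 27.16 : 3.23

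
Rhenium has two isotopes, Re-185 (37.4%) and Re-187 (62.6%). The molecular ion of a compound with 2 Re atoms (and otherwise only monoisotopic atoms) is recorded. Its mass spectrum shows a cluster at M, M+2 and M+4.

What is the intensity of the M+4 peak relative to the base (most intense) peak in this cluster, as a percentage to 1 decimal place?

83.7%

Term probabilities: M 0.1399, M+2 0.4682, M+4 0.3919. Base peak = M+2.
P(M+2) = C(2,1) × 0.374^1 × 0.626^1 = 2 × 0.3740 × 0.6260 = 0.468248 (base)
P(M+4) = C(2,2) × 0.374^0 × 0.626^2 = 1 × 1.0000 × 0.391876 = 0.391876
Relative intensity = 0.391876 / 0.468248 × 100 = 83.7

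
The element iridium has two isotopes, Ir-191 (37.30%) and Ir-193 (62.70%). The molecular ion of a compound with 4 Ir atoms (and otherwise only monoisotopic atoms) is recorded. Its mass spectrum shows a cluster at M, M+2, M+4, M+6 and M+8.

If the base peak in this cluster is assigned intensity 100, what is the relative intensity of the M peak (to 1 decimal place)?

(0.3730 + 0.6270)^4 gives M 0.0194, M+2 0.1302, M+4 0.3282, M+6 0.3678, M+8 0.1546; the largest is M+6.
P(M+6) = C(4,3) × 0.3730^1 × 0.6270^3 = 4 × 0.3730 × 0.24649188 = 0.367766 (base)
P(M) = C(4,0) × 0.3730^4 × 0.6270^0 = 1 × 0.01935688 × 1.0000 = 0.019357
Relative intensity = 0.019357 / 0.367766 × 100 = 5.3

5.3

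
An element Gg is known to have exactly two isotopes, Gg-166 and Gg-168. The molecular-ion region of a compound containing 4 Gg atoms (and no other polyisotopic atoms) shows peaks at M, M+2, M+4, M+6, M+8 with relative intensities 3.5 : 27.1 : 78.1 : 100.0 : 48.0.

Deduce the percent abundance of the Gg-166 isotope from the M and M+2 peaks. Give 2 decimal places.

Write p for the Gg-166 fraction. I(M+2)/I(M) = [C(4,1)·p^3·(1−p)] / p^4 = 4·(1−p)/p = 27.1/3.5 = 7.7429
(1−p)/p = 7.7429/4 = 1.9357  ⇒  p = 1/(1 + 1.9357) = 0.3406
Gg-166: 34.06%, Gg-168: 65.94%.

34.06%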